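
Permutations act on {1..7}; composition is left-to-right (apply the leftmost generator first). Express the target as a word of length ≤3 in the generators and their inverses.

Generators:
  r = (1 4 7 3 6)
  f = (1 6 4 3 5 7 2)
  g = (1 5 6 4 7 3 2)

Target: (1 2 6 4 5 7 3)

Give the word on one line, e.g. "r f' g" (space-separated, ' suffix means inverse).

  after f: (1 6 4 3 5 7 2)
  after r: (2 4 6 7)(3 5)
  after g': (1 2 6 4 5 7 3)

f r g'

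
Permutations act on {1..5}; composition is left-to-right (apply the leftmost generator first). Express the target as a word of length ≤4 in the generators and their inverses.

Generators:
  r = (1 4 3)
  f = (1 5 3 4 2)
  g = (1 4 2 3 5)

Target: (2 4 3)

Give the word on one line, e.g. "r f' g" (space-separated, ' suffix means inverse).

  after f: (1 5 3 4 2)
  after g: (2 4 3)

f g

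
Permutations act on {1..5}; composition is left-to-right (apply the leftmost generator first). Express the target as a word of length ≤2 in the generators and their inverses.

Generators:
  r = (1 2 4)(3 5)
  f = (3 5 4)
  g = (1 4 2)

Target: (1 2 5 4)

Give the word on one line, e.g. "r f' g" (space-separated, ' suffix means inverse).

  after r: (1 2 4)(3 5)
  after f': (1 2 5 4)

r f'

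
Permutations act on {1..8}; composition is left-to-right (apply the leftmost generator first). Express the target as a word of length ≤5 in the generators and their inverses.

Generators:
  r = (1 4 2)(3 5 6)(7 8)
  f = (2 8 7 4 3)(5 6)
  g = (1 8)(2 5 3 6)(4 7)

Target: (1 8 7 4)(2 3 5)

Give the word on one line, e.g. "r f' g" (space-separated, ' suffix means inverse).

r r f

  after r: (1 4 2)(3 5 6)(7 8)
  after r: (1 2 4)(3 6 5)
  after f: (1 8 7 4)(2 3 5)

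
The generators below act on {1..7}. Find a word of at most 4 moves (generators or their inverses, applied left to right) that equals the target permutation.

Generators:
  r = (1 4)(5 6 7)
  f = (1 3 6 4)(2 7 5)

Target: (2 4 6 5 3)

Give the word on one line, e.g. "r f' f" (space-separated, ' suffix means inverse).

  after r: (1 4)(5 6 7)
  after f: (2 7)(3 6 5 4)
  after r': (1 4 3 5)(2 6 7)
  after f: (2 4 6 5 3)

r f r' f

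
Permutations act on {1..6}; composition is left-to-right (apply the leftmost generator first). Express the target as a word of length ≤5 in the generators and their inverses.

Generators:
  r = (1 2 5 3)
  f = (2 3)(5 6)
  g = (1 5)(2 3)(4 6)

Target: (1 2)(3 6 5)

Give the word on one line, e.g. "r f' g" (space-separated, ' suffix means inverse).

r' f g' g'

  after r': (1 3 5 2)
  after f: (1 2)(3 6 5)
  after g': (1 3 4 6)(2 5)
  after g': (1 2)(3 6 5)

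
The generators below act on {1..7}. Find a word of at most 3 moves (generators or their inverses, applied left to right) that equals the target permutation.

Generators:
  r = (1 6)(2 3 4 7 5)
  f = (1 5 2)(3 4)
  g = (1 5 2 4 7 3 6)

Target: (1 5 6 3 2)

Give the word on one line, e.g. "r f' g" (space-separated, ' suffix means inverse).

g' r f

  after g': (1 6 3 7 4 2 5)
  after r: (3 5 6 4)
  after f: (1 5 6 3 2)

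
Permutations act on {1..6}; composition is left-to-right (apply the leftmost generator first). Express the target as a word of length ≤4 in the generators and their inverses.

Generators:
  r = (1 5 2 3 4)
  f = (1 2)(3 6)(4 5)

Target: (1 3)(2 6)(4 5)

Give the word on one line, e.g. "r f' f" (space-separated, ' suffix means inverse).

r f' r'

  after r: (1 5 2 3 4)
  after f': (1 4 2 6 3 5)
  after r': (1 3)(2 6)(4 5)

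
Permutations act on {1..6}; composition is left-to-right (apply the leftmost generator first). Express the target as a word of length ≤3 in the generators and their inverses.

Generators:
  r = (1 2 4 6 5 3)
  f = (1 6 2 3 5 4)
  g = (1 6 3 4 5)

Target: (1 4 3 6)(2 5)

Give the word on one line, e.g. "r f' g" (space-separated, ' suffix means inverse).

  after f: (1 6 2 3 5 4)
  after r': (1 4 3 6)(2 5)

f r'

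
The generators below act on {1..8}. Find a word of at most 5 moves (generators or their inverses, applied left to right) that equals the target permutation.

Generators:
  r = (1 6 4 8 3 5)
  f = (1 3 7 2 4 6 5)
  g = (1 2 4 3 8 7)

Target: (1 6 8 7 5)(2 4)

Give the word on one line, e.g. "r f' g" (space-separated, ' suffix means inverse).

f g' r' g

  after f: (1 3 7 2 4 6 5)
  after g': (1 4 6 5 7)(3 8)
  after r': (1 6 3 4)(5 7)
  after g: (1 6 8 7 5)(2 4)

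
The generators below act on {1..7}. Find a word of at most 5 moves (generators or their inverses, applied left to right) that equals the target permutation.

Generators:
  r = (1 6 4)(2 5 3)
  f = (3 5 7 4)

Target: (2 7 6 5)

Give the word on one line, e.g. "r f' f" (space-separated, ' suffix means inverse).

r f r r

  after r: (1 6 4)(2 5 3)
  after f: (1 6 3 2 7 4)
  after r: (1 4 6 2 7)(3 5)
  after r: (2 7 6 5)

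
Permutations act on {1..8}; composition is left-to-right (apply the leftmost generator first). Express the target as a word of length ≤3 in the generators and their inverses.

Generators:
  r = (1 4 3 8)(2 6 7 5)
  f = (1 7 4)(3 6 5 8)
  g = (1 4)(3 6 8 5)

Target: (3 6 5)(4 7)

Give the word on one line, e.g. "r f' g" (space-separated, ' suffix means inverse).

  after f': (1 4 7)(3 8 5 6)
  after g': (3 6 5)(4 7)

f' g'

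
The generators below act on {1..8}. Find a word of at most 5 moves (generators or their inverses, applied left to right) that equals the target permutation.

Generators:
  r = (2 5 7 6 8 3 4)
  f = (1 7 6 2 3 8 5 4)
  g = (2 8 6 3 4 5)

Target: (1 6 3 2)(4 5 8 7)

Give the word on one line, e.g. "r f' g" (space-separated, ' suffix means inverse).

  after r': (2 4 3 8 6 7 5)
  after f: (1 7 4 8 2)(3 5)
  after g': (1 7 3 4 2)(5 6 8)
  after r: (1 6 3 2)(4 5 8 7)

r' f g' r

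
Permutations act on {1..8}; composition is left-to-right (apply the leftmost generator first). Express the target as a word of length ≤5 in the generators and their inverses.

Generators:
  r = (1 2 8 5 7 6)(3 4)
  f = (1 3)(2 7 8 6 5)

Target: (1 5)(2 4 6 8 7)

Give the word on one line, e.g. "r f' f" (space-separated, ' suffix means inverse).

r' f r f' f'

  after r': (1 6 7 5 8 2)(3 4)
  after f: (1 5 6 8 7 2 3 4)
  after r: (1 7 8 6 5)(2 4)
  after f': (1 2 4 5 3)
  after f': (1 5)(2 4 6 8 7)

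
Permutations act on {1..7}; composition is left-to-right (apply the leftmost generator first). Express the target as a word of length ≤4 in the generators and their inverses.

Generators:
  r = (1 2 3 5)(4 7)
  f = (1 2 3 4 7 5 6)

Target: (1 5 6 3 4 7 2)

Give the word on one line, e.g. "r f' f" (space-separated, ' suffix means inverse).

f r' r'

  after f: (1 2 3 4 7 5 6)
  after r': (3 7)(5 6)
  after r': (1 5 6 3 4 7 2)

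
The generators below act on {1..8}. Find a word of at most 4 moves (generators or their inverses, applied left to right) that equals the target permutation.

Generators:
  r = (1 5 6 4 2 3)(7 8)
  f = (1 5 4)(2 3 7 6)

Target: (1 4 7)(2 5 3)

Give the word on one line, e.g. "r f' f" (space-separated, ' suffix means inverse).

  after f': (1 4 5)(2 6 7 3)
  after r': (1 6 8 7 2 5 3 4)
  after r': (1 5 2)(3 6 7 4)
  after f: (1 4 7)(2 5 3)

f' r' r' f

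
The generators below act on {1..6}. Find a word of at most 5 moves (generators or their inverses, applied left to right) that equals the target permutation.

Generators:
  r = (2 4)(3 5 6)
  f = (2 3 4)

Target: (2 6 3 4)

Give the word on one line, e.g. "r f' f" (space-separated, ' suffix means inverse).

  after r: (2 4)(3 5 6)
  after f': (2 3 5 6)
  after r: (2 5 3 6 4)
  after r: (2 6)
  after f: (2 6 3 4)

r f' r r f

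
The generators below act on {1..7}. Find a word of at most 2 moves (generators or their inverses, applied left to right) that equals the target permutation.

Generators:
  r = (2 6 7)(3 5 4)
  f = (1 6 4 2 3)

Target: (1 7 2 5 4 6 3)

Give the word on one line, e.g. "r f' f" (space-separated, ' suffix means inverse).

f r

  after f: (1 6 4 2 3)
  after r: (1 7 2 5 4 6 3)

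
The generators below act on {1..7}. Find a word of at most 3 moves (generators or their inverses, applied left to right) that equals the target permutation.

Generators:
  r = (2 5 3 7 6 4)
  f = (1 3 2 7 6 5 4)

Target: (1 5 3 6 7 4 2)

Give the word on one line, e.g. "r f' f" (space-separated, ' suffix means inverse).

  after r': (2 4 6 7 3 5)
  after f: (1 3 4 5 7 2)
  after r': (1 5 3 6 7 4 2)

r' f r'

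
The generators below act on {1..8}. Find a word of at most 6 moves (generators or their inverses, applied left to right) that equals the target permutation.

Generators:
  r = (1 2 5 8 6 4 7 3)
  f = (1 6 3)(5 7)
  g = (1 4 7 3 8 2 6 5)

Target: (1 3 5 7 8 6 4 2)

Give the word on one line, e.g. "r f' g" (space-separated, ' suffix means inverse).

g f' r' f' f'

  after g: (1 4 7 3 8 2 6 5)
  after f': (1 4 5 3 8 2)(6 7)
  after r': (1 6 4 2 3 5 7 8)
  after f': (2 6 4)(3 7 8)
  after f': (1 3 5 7 8 6 4 2)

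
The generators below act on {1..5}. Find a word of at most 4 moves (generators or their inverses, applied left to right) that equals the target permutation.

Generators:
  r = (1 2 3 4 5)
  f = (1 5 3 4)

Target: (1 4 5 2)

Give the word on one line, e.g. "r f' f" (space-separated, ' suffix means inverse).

  after f: (1 5 3 4)
  after r': (1 4 5 2)

f r'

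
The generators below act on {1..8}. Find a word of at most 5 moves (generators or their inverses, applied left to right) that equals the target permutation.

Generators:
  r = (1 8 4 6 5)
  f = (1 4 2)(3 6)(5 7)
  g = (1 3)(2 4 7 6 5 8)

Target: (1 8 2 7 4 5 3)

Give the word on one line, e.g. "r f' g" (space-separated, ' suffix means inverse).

  after f: (1 4 2)(3 6)(5 7)
  after f: (1 2 4)
  after r: (1 2 6 5)(4 8)
  after g': (1 8 2 7 4 5 3)

f f r g'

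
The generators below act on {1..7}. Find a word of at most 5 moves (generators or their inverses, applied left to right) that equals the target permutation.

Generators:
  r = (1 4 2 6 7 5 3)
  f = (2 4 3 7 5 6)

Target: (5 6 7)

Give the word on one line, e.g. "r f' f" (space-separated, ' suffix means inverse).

  after r: (1 4 2 6 7 5 3)
  after f: (1 3)(5 7 6)
  after r: (2 6 3 4)
  after f: (5 6 7)

r f r f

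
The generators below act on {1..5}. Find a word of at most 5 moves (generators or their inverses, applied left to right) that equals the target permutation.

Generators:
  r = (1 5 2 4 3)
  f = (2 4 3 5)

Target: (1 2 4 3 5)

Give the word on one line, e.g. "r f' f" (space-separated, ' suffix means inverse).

r' f' f'

  after r': (1 3 4 2 5)
  after f': (1 4 5)(2 3)
  after f': (1 2 4 3 5)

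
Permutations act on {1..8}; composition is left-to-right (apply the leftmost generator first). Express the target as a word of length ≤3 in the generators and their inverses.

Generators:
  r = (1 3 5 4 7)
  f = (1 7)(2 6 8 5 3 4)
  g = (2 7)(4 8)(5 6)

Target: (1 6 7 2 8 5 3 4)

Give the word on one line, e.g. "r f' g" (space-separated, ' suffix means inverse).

r f' g

  after r: (1 3 5 4 7)
  after f': (1 5 3 8 6 2 4)
  after g: (1 6 7 2 8 5 3 4)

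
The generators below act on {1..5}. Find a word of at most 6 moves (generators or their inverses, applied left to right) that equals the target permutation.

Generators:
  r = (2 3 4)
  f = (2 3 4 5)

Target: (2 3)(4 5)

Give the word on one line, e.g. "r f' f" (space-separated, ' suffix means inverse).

f' r' f' r'

  after f': (2 5 4 3)
  after r': (2 5 3 4)
  after f': (2 4 5)
  after r': (2 3)(4 5)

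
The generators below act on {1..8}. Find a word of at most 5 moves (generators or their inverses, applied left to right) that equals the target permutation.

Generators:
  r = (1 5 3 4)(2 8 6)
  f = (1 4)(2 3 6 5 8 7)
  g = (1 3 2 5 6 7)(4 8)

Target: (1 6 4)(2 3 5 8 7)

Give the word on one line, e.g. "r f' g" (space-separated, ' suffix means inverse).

  after f': (1 4)(2 7 8 5 6 3)
  after r: (2 7 6 4 5)(3 8)
  after f: (1 4 8 6)(3 7 5)
  after g: (1 8 7 6 3)(2 5)
  after r: (1 6 4)(2 3 5 8 7)

f' r f g r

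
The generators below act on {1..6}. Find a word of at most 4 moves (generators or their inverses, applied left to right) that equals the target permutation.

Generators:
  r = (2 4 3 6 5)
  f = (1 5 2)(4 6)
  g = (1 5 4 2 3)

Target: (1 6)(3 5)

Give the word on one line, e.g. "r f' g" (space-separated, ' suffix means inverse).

  after g': (1 3 2 4 5)
  after r: (1 6 5)(2 3 4)
  after g': (1 6)(3 5)

g' r g'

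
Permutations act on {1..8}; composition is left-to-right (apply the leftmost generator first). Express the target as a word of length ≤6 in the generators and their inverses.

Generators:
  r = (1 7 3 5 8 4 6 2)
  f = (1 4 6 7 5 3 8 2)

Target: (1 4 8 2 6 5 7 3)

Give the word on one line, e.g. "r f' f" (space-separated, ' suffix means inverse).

r' f r' r' r'

  after r': (1 2 6 4 8 5 3 7)
  after f: (2 7 4)(3 5 8)
  after r': (1 2)(4 6)(7 8)
  after r': (1 6 8)(3 7 5)
  after r': (1 4 8 2 6 5 7 3)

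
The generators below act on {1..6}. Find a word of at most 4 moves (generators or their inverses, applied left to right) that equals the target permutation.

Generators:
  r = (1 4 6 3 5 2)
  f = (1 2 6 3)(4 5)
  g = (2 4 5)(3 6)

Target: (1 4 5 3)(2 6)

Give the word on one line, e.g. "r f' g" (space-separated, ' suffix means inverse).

r' f' r

  after r': (1 2 5 3 6 4)
  after f': (2 4 3)(5 6)
  after r: (1 4 5 3)(2 6)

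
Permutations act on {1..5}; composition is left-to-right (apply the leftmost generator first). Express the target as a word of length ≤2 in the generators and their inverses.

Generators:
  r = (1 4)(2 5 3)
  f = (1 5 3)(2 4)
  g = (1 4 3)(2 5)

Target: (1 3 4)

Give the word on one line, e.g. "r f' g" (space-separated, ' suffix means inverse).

  after g: (1 4 3)(2 5)
  after g: (1 3 4)

g g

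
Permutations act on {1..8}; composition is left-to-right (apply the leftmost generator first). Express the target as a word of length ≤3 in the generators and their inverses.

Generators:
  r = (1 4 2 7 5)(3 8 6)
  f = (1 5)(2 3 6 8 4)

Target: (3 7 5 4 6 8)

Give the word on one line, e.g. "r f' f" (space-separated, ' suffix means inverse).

f' r

  after f': (1 5)(2 4 8 6 3)
  after r: (3 7 5 4 6 8)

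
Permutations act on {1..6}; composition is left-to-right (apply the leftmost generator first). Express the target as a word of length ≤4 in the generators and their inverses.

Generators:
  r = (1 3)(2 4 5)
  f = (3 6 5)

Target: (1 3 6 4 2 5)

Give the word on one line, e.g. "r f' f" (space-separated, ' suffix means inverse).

  after f: (3 6 5)
  after r': (1 3 6 4 2 5)

f r'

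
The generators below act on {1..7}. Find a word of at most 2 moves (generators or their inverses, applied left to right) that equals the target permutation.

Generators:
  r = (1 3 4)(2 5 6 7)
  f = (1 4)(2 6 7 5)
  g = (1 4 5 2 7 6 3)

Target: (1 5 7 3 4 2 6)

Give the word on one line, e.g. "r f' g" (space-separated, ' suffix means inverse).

  after g: (1 4 5 2 7 6 3)
  after g: (1 5 7 3 4 2 6)

g g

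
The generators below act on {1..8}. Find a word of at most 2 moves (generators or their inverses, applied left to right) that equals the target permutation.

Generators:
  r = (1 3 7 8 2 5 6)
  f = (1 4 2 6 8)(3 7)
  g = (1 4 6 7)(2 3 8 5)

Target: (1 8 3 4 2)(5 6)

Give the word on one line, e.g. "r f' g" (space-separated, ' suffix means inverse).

  after r': (1 6 5 2 8 7 3)
  after f: (1 8 3 4 2)(5 6)

r' f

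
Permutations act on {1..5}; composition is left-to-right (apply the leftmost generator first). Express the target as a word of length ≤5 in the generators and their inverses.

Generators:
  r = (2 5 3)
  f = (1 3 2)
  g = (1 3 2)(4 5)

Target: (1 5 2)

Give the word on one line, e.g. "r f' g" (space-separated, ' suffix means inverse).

  after g': (1 2 3)(4 5)
  after g': (1 3 2)
  after r': (1 5 2)

g' g' r'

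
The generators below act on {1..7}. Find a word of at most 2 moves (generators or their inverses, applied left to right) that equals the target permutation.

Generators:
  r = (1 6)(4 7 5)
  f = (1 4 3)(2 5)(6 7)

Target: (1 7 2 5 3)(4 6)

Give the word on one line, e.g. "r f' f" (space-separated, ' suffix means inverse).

r f

  after r: (1 6)(4 7 5)
  after f: (1 7 2 5 3)(4 6)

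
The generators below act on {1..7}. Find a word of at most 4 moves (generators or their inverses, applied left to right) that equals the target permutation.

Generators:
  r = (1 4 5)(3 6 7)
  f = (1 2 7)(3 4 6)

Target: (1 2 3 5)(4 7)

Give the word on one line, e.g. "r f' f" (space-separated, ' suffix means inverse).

  after f: (1 2 7)(3 4 6)
  after r: (1 2 3 5)(4 7)

f r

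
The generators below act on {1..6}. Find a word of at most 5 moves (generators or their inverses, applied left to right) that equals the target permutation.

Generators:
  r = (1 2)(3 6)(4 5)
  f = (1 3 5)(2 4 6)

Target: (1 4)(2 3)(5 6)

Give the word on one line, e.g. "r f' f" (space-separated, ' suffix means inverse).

r' f' f'

  after r': (1 2)(3 6)(4 5)
  after f': (1 6)(2 5)(3 4)
  after f': (1 4)(2 3)(5 6)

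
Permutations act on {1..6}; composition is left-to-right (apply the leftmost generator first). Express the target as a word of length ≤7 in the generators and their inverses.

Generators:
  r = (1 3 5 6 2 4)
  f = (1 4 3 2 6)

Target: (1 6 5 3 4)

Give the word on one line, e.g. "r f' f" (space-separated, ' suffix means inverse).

  after f': (1 6 2 3 4)
  after r': (1 5 3 2)
  after r': (1 3 6 5)(2 4)
  after f: (1 2 3)(4 6 5)
  after f: (1 6 5 3 4)

f' r' r' f f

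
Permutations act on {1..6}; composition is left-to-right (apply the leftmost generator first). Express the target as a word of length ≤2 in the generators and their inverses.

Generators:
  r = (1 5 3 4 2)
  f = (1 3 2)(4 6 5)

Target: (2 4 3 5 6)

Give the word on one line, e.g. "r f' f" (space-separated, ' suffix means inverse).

f' r

  after f': (1 2 3)(4 5 6)
  after r: (2 4 3 5 6)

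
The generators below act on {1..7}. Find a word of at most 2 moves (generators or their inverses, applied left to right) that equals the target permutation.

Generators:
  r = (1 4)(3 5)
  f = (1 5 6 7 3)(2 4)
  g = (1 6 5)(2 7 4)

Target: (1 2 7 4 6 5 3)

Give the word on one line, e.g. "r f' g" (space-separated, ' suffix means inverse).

r' g

  after r': (1 4)(3 5)
  after g: (1 2 7 4 6 5 3)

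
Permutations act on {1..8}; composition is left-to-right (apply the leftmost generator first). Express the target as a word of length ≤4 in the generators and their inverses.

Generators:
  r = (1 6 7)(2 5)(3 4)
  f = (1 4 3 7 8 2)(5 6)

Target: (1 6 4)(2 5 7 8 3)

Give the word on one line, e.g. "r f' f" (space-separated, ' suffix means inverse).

r f' f'

  after r: (1 6 7)(2 5)(3 4)
  after f': (1 5 8 7 2 6 3)
  after f': (1 6 4)(2 5 7 8 3)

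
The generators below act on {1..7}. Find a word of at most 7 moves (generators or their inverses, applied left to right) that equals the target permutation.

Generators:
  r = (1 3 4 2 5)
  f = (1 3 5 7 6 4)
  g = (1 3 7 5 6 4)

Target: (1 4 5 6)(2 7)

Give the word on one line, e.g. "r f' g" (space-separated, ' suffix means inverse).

g r' g' g' f

  after g: (1 3 7 5 6 4)
  after r': (2 4 5 6 3 7)
  after g': (1 4 7 2 6)
  after g': (1 6 4 3)(2 5 7)
  after f: (1 4 5 6)(2 7)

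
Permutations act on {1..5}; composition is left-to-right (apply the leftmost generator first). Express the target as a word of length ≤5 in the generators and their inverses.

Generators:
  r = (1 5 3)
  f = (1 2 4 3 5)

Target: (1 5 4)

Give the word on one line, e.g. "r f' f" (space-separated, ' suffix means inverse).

  after f: (1 2 4 3 5)
  after f: (1 4 5 2 3)
  after r: (1 4 3 5 2)
  after f: (1 3)(4 5)
  after r': (1 5 4)

f f r f r'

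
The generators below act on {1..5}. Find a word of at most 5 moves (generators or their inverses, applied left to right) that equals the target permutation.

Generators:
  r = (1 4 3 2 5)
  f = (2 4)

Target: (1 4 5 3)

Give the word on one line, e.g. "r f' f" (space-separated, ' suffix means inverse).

  after r: (1 4 3 2 5)
  after r: (1 3 5 4 2)
  after r: (1 2 4 5 3)
  after f: (1 4 5 3)

r r r f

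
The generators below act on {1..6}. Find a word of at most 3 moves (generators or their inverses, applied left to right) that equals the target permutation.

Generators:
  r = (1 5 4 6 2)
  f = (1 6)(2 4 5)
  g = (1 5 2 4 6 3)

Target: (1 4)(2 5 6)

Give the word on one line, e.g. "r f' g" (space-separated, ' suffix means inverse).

f r'

  after f: (1 6)(2 4 5)
  after r': (1 4)(2 5 6)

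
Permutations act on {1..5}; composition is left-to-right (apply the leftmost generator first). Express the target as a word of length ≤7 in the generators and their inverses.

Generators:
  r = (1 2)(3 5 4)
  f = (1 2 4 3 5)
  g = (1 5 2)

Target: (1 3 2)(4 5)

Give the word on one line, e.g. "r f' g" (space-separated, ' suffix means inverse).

  after g: (1 5 2)
  after f': (1 3 4 2 5)
  after f': (1 4)(2 3)
  after r: (1 3)(2 5 4)
  after g': (1 3 2)(4 5)

g f' f' r g'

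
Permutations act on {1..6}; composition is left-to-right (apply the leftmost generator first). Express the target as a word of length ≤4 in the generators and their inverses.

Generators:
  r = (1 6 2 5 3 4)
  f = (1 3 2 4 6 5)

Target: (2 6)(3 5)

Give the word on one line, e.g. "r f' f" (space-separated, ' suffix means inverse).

  after f': (1 5 6 4 2 3)
  after r': (1 2 5)(3 4 6)
  after r': (1 6 5 4)
  after r': (2 6)(3 5)

f' r' r' r'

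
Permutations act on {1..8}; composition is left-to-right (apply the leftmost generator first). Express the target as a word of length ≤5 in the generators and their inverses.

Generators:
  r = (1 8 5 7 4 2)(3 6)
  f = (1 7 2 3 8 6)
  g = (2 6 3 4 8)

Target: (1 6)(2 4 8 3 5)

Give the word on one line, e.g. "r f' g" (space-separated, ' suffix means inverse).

  after g: (2 6 3 4 8)
  after r: (1 8)(2 3)(4 5 7)
  after f': (1 3 7 4 5)(6 8)
  after r': (1 6)(2 4 8 3 5)

g r f' r'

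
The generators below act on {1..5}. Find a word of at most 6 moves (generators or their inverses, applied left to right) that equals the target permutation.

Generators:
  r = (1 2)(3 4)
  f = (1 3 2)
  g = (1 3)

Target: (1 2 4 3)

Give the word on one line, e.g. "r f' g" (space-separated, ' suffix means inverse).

f' r g f

  after f': (1 2 3)
  after r: (2 4 3)
  after g: (1 3 2 4)
  after f: (1 2 4 3)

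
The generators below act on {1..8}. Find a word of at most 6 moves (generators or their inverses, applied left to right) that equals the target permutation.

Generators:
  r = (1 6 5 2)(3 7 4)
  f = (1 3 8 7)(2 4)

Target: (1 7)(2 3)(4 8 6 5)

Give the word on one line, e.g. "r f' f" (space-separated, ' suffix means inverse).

f f r f

  after f: (1 3 8 7)(2 4)
  after f: (1 8)(3 7)
  after r: (1 8 6 5 2)(3 4)
  after f: (1 7)(2 3)(4 8 6 5)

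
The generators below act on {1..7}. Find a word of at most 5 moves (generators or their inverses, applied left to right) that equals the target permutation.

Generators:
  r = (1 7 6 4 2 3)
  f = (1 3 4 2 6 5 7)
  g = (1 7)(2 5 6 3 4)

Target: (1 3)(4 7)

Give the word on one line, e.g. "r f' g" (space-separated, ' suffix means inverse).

f' g' r'

  after f': (1 7 5 6 2 4 3)
  after g': (2 3 7)(4 6)
  after r': (1 3)(4 7)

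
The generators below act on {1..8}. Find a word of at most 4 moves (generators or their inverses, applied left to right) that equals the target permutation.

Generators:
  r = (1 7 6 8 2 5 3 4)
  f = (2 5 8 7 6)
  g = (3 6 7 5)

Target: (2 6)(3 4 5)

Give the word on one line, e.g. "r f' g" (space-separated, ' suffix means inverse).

  after r': (1 4 3 5 2 8 6 7)
  after g: (1 4 6 5 2 8 7)
  after f: (1 4 2 7)(6 8)
  after r: (2 6)(3 4 5)

r' g f r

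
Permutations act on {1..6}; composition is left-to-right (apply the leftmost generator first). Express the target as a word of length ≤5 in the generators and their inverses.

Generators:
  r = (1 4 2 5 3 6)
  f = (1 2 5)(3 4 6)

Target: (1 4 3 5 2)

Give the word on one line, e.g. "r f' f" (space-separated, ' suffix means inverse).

  after r: (1 4 2 5 3 6)
  after r: (1 2 3)(4 5 6)
  after r: (1 5)(2 6)(3 4)
  after f': (1 2 4 6)
  after r': (1 4 3 5 2)

r r r f' r'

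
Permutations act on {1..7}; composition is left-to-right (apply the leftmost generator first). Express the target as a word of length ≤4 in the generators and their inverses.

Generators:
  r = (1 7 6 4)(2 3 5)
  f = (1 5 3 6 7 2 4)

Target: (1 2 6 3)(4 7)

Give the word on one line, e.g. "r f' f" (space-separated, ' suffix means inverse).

  after r: (1 7 6 4)(2 3 5)
  after f': (1 6 2 5 7 3)
  after r': (1 7 2 3 4 6 5)
  after f: (1 2 6 3)(4 7)

r f' r' f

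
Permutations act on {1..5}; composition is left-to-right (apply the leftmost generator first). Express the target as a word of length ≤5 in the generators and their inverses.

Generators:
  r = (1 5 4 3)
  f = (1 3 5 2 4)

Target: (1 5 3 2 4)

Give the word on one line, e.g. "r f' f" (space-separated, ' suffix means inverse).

  after f': (1 4 2 5 3)
  after r': (1 5 4 2)
  after f: (1 2 3 5)
  after r: (1 2)(3 4)
  after f': (1 5 3 2 4)

f' r' f r f'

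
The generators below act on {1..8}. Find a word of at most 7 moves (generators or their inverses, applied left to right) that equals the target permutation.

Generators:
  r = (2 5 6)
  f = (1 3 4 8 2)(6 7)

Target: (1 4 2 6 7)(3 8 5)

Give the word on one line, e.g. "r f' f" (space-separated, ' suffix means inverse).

r r f r f

  after r: (2 5 6)
  after r: (2 6 5)
  after f: (1 3 4 8 2 7 6 5)
  after r: (1 3 4 8 5)(2 7)
  after f: (1 4 2 6 7)(3 8 5)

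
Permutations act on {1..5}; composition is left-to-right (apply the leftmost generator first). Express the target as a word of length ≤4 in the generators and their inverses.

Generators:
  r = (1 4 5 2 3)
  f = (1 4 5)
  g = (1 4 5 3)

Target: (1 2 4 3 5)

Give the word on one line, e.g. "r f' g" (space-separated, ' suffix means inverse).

  after r: (1 4 5 2 3)
  after r: (1 5 3 4 2)
  after r: (1 2 4 3 5)

r r r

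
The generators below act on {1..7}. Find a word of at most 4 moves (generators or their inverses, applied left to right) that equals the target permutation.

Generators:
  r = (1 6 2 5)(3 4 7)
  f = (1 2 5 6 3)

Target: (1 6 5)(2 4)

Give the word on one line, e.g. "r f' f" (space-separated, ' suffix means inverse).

r r f' r

  after r: (1 6 2 5)(3 4 7)
  after r: (1 2)(3 7 4)(5 6)
  after f': (2 3 7 4 6)
  after r: (1 6 5)(2 4)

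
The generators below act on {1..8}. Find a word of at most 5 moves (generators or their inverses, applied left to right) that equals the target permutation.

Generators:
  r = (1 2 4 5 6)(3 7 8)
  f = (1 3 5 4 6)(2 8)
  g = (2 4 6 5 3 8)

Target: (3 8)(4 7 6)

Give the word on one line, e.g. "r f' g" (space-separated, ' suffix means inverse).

  after r: (1 2 4 5 6)(3 7 8)
  after f': (1 8)(2 5 4 3 7)
  after r: (1 3 8 2 6)(4 7)
  after f': (2 4 7 5 3)
  after g': (3 8)(4 7 6)

r f' r f' g'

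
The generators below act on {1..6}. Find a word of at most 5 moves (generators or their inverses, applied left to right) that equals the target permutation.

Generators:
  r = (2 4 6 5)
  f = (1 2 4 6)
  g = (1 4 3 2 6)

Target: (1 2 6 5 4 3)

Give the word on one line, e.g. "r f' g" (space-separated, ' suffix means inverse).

  after r: (2 4 6 5)
  after g': (1 6 5 3 4 2)
  after g': (1 2 6 5 4 3)

r g' g'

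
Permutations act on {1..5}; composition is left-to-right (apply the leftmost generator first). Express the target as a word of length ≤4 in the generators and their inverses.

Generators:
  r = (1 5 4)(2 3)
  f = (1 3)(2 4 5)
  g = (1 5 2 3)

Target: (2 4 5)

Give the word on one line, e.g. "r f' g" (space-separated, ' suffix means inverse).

  after g': (1 3 2 5)
  after r': (1 2)(4 5)
  after r': (1 3 2 4)
  after g: (2 4 5)

g' r' r' g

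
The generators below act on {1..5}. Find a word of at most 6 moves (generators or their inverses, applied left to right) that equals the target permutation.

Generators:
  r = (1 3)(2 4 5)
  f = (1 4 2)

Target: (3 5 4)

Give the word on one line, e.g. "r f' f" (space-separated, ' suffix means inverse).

r' f' f' r

  after r': (1 3)(2 5 4)
  after f': (1 3 2 5)
  after f': (1 3 4)(2 5)
  after r: (3 5 4)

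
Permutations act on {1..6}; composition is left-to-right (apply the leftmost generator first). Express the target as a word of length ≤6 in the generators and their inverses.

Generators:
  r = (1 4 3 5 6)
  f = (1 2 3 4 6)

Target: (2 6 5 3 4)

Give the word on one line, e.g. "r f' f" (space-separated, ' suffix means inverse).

  after f: (1 2 3 4 6)
  after r': (1 2 4 5 3)
  after r': (1 2)(3 6 5 4)
  after f': (2 6 5 3 4)

f r' r' f'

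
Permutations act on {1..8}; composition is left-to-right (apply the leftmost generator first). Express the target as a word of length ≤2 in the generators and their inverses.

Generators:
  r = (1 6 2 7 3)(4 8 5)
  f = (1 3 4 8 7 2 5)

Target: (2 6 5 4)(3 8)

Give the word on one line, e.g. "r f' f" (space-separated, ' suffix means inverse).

r' f'

  after r': (1 3 7 2 6)(4 5 8)
  after f': (2 6 5 4)(3 8)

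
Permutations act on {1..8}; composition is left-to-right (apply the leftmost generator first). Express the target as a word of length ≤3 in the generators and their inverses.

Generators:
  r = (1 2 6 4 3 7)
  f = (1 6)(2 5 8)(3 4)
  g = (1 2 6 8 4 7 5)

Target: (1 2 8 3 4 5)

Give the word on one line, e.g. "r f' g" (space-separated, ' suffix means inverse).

  after g: (1 2 6 8 4 7 5)
  after r: (1 6 8 3 7 5 2 4)
  after g': (1 2 8 3 4 5)

g r g'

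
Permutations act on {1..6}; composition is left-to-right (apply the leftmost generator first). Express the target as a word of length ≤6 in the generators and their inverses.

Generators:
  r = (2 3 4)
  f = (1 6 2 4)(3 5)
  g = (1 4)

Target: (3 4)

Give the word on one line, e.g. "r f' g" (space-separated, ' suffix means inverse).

  after f: (1 6 2 4)(3 5)
  after g': (1 6 2)(3 5)
  after f': (2 4)
  after r': (2 3)
  after r': (3 4)

f g' f' r' r'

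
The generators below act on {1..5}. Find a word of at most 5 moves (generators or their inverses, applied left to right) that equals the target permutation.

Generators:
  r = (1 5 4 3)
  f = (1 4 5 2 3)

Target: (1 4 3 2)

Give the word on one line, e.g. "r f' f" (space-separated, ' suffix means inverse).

  after r': (1 3 4 5)
  after f': (1 2 5 3)
  after f': (1 5 2 4)
  after f': (1 4 3 2)

r' f' f' f'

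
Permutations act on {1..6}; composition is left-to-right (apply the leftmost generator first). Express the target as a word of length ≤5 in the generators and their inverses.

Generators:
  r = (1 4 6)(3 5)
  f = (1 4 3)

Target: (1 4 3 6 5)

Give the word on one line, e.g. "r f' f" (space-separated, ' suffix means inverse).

  after f: (1 4 3)
  after r: (1 6)(3 4 5)
  after f': (1 6 3)(4 5)
  after r': (1 4 3 6 5)

f r f' r'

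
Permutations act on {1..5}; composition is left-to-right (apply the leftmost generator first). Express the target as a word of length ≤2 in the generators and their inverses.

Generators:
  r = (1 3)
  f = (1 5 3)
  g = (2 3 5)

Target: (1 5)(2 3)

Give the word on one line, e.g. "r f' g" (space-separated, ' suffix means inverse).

g' f

  after g': (2 5 3)
  after f: (1 5)(2 3)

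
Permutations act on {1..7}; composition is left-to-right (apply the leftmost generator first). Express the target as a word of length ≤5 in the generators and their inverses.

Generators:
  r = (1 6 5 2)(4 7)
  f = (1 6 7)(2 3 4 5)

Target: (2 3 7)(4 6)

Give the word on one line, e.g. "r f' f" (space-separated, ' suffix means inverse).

  after f: (1 6 7)(2 3 4 5)
  after r: (1 5)(2 3 7 6 4)
  after r: (1 2 3 4)(5 6 7)
  after r: (2 3 7)(4 6)

f r r r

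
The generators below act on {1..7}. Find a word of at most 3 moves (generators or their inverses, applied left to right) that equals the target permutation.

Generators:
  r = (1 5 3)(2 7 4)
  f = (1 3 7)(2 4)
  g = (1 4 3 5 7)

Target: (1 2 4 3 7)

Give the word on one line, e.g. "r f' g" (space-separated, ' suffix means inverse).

g' r'

  after g': (1 7 5 3 4)
  after r': (1 2 4 3 7)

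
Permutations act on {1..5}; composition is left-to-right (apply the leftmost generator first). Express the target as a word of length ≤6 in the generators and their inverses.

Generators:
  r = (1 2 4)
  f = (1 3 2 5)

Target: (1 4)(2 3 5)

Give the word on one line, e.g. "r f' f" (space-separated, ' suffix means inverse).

f' r' f' r f'

  after f': (1 5 2 3)
  after r': (1 5)(2 3 4)
  after f': (1 2)(3 4)
  after r: (1 4 3)
  after f': (1 4)(2 3 5)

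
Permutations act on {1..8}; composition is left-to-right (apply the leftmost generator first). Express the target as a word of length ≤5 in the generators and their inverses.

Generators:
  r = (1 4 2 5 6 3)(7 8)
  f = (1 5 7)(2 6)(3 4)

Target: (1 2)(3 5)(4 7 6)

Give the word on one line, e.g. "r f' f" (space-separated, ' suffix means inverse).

r r f r' r'

  after r: (1 4 2 5 6 3)(7 8)
  after r: (1 2 6)(3 4 5)
  after f: (1 6 5 4 7)
  after r': (1 5)(2 4 8 7 3 6)
  after r': (1 2)(3 5)(4 7 6)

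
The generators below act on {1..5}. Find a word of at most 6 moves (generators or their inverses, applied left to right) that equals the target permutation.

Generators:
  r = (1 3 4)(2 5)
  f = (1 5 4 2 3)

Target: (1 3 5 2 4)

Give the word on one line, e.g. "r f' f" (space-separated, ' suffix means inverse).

r' f r' f' f'

  after r': (1 4 3)(2 5)
  after f: (1 2 4)(3 5)
  after r': (1 5)(2 3)
  after f': (3 4 5)
  after f': (1 3 5 2 4)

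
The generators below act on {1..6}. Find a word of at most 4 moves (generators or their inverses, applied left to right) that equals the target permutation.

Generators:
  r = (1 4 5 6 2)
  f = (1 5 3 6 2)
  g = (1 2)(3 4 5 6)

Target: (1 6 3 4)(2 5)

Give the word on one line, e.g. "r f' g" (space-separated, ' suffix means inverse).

f' r'

  after f': (1 2 6 3 5)
  after r': (1 6 3 4)(2 5)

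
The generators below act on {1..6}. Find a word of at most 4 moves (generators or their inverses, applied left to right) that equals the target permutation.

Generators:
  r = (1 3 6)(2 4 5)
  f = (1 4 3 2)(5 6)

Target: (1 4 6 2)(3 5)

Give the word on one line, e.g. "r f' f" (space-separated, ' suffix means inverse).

r' r' f'

  after r': (1 6 3)(2 5 4)
  after r': (1 3 6)(2 4 5)
  after f': (1 4 6 2)(3 5)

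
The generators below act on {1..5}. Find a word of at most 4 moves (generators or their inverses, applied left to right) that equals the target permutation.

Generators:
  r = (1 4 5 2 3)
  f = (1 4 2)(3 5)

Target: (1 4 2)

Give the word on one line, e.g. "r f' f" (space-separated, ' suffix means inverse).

  after f': (1 2 4)(3 5)
  after f': (1 4 2)

f' f'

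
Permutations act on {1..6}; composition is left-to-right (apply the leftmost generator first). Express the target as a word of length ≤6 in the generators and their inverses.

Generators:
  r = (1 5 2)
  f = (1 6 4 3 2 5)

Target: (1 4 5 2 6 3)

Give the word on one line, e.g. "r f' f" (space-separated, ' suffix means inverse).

f' r f' f'

  after f': (1 5 2 3 4 6)
  after r: (1 2 3 4 6 5)
  after f': (1 3 6 2 4)
  after f': (1 4 5 2 6 3)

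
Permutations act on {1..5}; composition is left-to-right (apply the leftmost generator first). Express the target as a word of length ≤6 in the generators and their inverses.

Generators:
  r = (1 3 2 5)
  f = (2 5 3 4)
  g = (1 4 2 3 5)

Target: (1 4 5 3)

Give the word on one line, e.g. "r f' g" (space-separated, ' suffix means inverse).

f r g' f'

  after f: (2 5 3 4)
  after r: (1 3 4 5 2)
  after g': (1 2 5 4 3)
  after f': (1 4 5 3)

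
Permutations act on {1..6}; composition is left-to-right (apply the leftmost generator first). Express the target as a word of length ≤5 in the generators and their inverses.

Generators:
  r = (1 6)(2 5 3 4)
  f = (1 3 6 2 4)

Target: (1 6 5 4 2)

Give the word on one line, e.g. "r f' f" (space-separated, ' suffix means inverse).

  after r': (1 6)(2 4 3 5)
  after f': (1 3 5 6 4)
  after f': (2 6)(3 5)
  after r: (1 6 5 4 2)

r' f' f' r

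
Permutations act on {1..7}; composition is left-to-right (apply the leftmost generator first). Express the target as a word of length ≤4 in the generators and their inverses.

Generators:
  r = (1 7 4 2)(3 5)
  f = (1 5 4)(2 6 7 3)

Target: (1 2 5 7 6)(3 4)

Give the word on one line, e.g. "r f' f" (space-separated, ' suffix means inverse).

f' r' r' r'

  after f': (1 4 5)(2 3 7 6)
  after r': (1 7 6 4 3)(2 5)
  after r': (2 3)(4 5)(6 7)
  after r': (1 2 5 7 6)(3 4)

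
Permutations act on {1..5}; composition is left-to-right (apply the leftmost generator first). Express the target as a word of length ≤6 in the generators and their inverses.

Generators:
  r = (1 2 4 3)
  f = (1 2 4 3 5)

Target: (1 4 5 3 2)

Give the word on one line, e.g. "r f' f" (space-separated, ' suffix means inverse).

r' f' f' r

  after r': (1 3 4 2)
  after f': (1 4)(2 5 3)
  after f': (1 2 3)(4 5)
  after r: (1 4 5 3 2)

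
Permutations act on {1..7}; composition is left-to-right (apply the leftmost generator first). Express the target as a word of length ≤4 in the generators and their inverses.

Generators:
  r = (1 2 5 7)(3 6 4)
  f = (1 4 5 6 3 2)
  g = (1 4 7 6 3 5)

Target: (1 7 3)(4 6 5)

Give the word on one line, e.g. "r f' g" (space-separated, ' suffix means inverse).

g' g' g' g'

  after g': (1 5 3 6 7 4)
  after g': (1 3 7)(4 5 6)
  after g': (1 6)(3 4)(5 7)
  after g': (1 7 3)(4 6 5)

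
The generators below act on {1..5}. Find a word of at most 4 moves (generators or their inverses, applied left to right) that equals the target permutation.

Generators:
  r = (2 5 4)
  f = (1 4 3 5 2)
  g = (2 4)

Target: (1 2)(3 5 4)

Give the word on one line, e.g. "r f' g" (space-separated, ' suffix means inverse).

f g

  after f: (1 4 3 5 2)
  after g: (1 2)(3 5 4)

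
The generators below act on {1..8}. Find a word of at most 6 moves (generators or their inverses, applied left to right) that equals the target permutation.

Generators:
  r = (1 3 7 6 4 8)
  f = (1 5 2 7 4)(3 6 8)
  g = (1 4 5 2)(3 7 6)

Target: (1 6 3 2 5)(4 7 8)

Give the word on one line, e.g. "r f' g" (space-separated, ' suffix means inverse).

g f' g' f

  after g: (1 4 5 2)(3 7 6)
  after f': (1 7 3 2 4)(6 8)
  after g': (1 3 5 4 2)(6 8 7)
  after f: (1 6 3 2 5)(4 7 8)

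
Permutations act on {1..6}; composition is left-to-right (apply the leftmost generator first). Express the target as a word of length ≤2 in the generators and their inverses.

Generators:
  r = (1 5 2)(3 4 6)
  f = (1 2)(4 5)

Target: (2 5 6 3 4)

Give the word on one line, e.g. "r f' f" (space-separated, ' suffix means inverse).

  after f': (1 2)(4 5)
  after r: (2 5 6 3 4)

f' r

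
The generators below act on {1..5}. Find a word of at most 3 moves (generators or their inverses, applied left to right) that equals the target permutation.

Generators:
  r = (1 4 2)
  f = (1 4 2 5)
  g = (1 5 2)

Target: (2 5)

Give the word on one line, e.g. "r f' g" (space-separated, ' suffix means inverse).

f r'

  after f: (1 4 2 5)
  after r': (2 5)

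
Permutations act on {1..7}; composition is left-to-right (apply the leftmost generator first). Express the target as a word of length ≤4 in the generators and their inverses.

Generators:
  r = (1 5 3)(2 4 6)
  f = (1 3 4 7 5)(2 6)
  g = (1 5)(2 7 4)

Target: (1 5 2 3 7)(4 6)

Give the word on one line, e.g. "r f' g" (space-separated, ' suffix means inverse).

g f f r'

  after g: (1 5)(2 7 4)
  after f: (2 5 3 4 6)
  after f: (1 3 7 5 4 2)
  after r': (1 5 2 3 7)(4 6)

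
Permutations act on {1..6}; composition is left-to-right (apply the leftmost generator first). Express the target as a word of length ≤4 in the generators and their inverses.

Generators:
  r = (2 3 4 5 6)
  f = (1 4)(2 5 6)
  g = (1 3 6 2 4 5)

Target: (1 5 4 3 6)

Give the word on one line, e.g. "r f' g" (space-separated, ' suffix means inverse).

f' g

  after f': (1 4)(2 6 5)
  after g: (1 5 4 3 6)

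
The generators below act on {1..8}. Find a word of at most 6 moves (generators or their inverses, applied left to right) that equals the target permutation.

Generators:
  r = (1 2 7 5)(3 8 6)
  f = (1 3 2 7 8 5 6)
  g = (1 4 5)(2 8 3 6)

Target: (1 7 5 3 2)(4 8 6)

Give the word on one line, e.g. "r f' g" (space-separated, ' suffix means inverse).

r' g r f g'

  after r': (1 5 7 2)(3 6 8)
  after g: (2 4 5 7 8 6 3)
  after r: (1 2 4)(3 7 6 8)
  after f: (1 7)(2 4 3 8)(5 6)
  after g': (1 7 5 3 2)(4 8 6)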